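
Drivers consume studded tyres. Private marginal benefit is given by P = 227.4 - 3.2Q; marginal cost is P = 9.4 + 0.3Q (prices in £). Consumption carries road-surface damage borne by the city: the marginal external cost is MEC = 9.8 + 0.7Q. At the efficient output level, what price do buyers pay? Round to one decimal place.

Social marginal benefit = demand − MEC = 217.6 - 3.9Q.
Set SMB = MC: 217.6 - 3.9Q = 9.4 + 0.3Q → Q* = 49.5714.
Consumer price on the demand curve at Q*: 227.4 − 3.2×49.5714 = 68.7715.

P = £68.8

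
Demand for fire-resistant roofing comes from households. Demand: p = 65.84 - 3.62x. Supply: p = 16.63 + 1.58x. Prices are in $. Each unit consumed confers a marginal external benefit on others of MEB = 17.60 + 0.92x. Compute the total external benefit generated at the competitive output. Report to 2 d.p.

$207.75

Market equilibrium (private): 16.63 + 1.58x = 65.84 - 3.62x → x_m = 9.4635.
Total external benefit = ∫₀^{x_m} (17.60 + 0.92x) dx = 17.60×9.4635 + ½×0.92×9.4635² = 207.7542.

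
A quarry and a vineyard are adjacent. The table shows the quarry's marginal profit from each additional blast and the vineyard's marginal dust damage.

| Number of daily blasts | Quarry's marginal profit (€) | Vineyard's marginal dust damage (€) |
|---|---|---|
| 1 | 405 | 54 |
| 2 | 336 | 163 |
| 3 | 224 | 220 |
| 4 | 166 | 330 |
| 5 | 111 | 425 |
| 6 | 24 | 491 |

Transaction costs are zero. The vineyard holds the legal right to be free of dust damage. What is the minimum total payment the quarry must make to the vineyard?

€437

Efficient level: marginal profit ≥ marginal dust damage through level 3, so k* = 3.
With the vineyard holding the right, the quarry must at least compensate total damage at k*: 54 + 163 + 220 = 437.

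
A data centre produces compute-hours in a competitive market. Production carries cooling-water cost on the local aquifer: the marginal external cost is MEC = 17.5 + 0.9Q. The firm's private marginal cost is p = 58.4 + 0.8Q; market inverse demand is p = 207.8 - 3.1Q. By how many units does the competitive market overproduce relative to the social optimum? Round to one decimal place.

10.8 units

Market equilibrium (private): 58.4 + 0.8Q = 207.8 - 3.1Q → Q_m = 38.3077.
Social marginal cost = private MC + MEC = 75.9 + 1.7Q.
Set SMC = demand: 75.9 + 1.7Q = 207.8 - 3.1Q → Q* = 27.4792.
Gap = |38.3077 − 27.4792| = 10.8285.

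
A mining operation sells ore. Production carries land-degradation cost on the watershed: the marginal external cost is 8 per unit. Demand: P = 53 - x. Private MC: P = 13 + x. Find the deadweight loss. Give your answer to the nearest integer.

Market equilibrium (private): 13 + x = 53 - x → x_m = 20.0000.
Social marginal cost = private MC + MEC = 21 + x.
Set SMC = demand: 21 + x = 53 - x → x* = 16.0000.
The loss is the area between SMC and demand from x* to x_m; with linear curves that's a triangle of height MEC(x_m).
DWL = ½ × 4.0000 × 8.0000 = 16.0000.

DWL = 16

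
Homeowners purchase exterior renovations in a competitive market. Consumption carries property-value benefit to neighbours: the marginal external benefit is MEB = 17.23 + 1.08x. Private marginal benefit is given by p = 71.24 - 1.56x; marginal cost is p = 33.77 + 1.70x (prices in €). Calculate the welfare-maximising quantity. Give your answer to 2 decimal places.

x* = 25.09

Social marginal benefit = demand + MEB = 88.47 - 0.48x.
Set SMB = MC: 88.47 - 0.48x = 33.77 + 1.70x → x* = 25.0917.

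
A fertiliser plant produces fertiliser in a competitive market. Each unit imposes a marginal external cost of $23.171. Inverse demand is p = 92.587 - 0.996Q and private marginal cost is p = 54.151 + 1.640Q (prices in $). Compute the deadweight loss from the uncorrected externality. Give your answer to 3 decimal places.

Market equilibrium (private): 54.151 + 1.640Q = 92.587 - 0.996Q → Q_m = 14.5812.
Social marginal cost = private MC + MEC = 77.322 + 1.640Q.
Set SMC = demand: 77.322 + 1.640Q = 92.587 - 0.996Q → Q* = 5.7910.
The welfare-loss triangle has base |Q_m − Q*| and height MEC(Q_m) (the vertical gap between SMC and demand is zero at Q* and MEC at Q_m).
DWL = ½ × 8.7902 × 23.1710 = 101.8389.

DWL = $101.839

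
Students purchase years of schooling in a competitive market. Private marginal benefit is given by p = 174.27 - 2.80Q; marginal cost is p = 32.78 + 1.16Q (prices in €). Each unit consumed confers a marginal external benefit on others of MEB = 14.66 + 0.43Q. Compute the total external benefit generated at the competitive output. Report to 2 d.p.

€798.27

Market equilibrium (private): 32.78 + 1.16Q = 174.27 - 2.80Q → Q_m = 35.7298.
Total external benefit = ∫₀^{Q_m} (14.66 + 0.43Q) dQ = 14.66×35.7298 + ½×0.43×35.7298² = 798.2719.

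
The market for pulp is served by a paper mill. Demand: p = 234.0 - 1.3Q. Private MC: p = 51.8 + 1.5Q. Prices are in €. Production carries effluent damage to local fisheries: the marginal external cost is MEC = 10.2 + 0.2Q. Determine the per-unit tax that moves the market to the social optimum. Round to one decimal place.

tax = €21.7 per unit

Social marginal cost = private MC + MEC = 62.0 + 1.7Q.
Set SMC = demand: 62.0 + 1.7Q = 234.0 - 1.3Q → Q* = 57.3333.
The Pigouvian tax equals MEC at Q*: 10.2 + 0.2×57.3333 = 21.6667.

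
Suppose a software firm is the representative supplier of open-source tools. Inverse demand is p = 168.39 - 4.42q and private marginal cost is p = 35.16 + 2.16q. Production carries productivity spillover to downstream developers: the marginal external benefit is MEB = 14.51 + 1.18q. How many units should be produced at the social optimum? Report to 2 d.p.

q* = 27.36

Social marginal cost = private MC − MEB = 20.65 + 0.98q.
Set SMC = demand: 20.65 + 0.98q = 168.39 - 4.42q → q* = 27.3593.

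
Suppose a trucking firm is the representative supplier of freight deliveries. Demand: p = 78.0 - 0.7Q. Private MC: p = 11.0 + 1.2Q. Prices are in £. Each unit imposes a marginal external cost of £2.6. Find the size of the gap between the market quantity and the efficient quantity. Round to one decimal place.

1.4 units

Market equilibrium (private): 11.0 + 1.2Q = 78.0 - 0.7Q → Q_m = 35.2632.
Social marginal cost = private MC + MEC = 13.6 + 1.2Q.
Set SMC = demand: 13.6 + 1.2Q = 78.0 - 0.7Q → Q* = 33.8947.
Gap = |35.2632 − 33.8947| = 1.3685.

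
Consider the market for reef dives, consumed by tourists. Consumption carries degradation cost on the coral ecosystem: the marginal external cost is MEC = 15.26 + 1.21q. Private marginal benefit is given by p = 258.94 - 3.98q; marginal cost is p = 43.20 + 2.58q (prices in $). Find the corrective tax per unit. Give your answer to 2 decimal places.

tax = $46.48 per unit

Social marginal benefit = demand − MEC = 243.68 - 5.19q.
Set SMB = MC: 243.68 - 5.19q = 43.20 + 2.58q → q* = 25.8018.
The Pigouvian tax equals MEC at q*: 15.26 + 1.21×25.8018 = 46.4802.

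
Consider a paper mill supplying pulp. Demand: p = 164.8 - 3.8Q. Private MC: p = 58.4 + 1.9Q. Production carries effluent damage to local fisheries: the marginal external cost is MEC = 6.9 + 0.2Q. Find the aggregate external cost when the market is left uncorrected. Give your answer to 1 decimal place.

Market equilibrium (private): 58.4 + 1.9Q = 164.8 - 3.8Q → Q_m = 18.6667.
Total external cost = ∫₀^{Q_m} (6.9 + 0.2Q) dQ = 6.9×18.6667 + ½×0.2×18.6667² = 163.6448.

163.6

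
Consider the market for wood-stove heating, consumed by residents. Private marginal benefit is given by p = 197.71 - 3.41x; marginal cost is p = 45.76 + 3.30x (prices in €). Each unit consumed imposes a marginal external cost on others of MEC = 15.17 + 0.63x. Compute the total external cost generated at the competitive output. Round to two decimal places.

€505.06

Market equilibrium (private): 45.76 + 3.30x = 197.71 - 3.41x → x_m = 22.6453.
Total external cost = ∫₀^{x_m} (15.17 + 0.63x) dx = 15.17×22.6453 + ½×0.63×22.6453² = 505.0642.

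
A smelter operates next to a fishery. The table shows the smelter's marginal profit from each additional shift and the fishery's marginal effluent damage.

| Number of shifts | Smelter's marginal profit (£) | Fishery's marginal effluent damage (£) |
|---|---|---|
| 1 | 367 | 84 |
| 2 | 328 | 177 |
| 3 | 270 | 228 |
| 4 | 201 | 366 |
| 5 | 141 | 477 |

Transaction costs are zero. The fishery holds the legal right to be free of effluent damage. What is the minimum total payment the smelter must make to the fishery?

Efficient level: marginal profit ≥ marginal effluent damage through level 3, so k* = 3.
With the fishery holding the right, the smelter must at least compensate total damage at k*: 84 + 177 + 228 = 489.

£489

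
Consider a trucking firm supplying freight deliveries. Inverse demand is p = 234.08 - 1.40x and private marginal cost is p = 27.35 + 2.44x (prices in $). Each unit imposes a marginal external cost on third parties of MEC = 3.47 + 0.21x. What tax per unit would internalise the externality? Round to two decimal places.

tax = $14.01 per unit

Social marginal cost = private MC + MEC = 30.82 + 2.65x.
Set SMC = demand: 30.82 + 2.65x = 234.08 - 1.40x → x* = 50.1877.
The Pigouvian tax equals MEC at x*: 3.47 + 0.21×50.1877 = 14.0094.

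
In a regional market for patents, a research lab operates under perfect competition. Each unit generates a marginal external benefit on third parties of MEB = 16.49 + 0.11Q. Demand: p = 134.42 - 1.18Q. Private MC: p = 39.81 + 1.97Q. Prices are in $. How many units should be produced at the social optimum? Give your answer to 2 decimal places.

Q* = 36.55

Social marginal cost = private MC − MEB = 23.32 + 1.86Q.
Set SMC = demand: 23.32 + 1.86Q = 134.42 - 1.18Q → Q* = 36.5461.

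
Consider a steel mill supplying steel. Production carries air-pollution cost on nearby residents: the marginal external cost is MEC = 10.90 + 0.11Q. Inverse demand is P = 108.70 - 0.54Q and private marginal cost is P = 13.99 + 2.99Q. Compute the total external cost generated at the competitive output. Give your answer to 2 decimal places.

332.04

Market equilibrium (private): 13.99 + 2.99Q = 108.70 - 0.54Q → Q_m = 26.8300.
Total external cost = ∫₀^{Q_m} (10.90 + 0.11Q) dQ = 10.90×26.8300 + ½×0.11×26.8300² = 332.0387.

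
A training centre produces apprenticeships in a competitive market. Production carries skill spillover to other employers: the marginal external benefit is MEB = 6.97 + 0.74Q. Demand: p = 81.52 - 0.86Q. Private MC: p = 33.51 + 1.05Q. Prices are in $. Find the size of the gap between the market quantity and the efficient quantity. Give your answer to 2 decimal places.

21.86 units

Market equilibrium (private): 33.51 + 1.05Q = 81.52 - 0.86Q → Q_m = 25.1361.
Social marginal cost = private MC − MEB = 26.54 + 0.31Q.
Set SMC = demand: 26.54 + 0.31Q = 81.52 - 0.86Q → Q* = 46.9915.
Gap = |25.1361 − 46.9915| = 21.8554.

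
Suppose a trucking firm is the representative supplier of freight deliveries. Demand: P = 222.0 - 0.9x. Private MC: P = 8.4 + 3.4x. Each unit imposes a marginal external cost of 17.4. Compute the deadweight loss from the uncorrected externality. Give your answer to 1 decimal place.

Market equilibrium (private): 8.4 + 3.4x = 222.0 - 0.9x → x_m = 49.6744.
Social marginal cost = private MC + MEC = 25.8 + 3.4x.
Set SMC = demand: 25.8 + 3.4x = 222.0 - 0.9x → x* = 45.6279.
Between x* and x_m the wedge SMC − demand runs linearly from 0 to MEC(x_m), so the loss is a triangle.
DWL = ½ × 4.0465 × 17.4000 = 35.2046.

DWL = 35.2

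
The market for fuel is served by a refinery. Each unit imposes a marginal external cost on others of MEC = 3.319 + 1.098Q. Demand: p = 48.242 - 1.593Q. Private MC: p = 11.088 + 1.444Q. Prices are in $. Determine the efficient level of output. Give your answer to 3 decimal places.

Q* = 8.183

Social marginal cost = private MC + MEC = 14.407 + 2.542Q.
Set SMC = demand: 14.407 + 2.542Q = 48.242 - 1.593Q → Q* = 8.1826.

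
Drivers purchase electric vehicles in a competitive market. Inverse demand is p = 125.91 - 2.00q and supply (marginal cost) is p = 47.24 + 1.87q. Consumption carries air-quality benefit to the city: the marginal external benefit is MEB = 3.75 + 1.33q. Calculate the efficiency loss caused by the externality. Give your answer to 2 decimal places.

Market equilibrium (private): 47.24 + 1.87q = 125.91 - 2.00q → q_m = 20.3282.
Social marginal benefit = demand + MEB = 129.66 - 0.67q.
Set SMB = MC: 129.66 - 0.67q = 47.24 + 1.87q → q* = 32.4488.
The welfare-loss triangle has base |q_m − q*| and height MEB(q_m) (the vertical gap between SMB and MC is zero at q* and MEB at q_m).
DWL = ½ × 12.1206 × 30.7865 = 186.5754.

DWL = 186.58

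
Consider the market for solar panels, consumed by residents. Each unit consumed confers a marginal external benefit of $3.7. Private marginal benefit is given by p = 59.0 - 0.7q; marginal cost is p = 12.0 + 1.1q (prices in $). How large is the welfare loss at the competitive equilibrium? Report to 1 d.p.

DWL = $3.8

Market equilibrium (private): 12.0 + 1.1q = 59.0 - 0.7q → q_m = 26.1111.
Social marginal benefit = demand + MEB = 62.7 - 0.7q.
Set SMB = MC: 62.7 - 0.7q = 12.0 + 1.1q → q* = 28.1667.
Between q* and q_m the wedge SMB − MC runs linearly from 0 to MEB(q_m), so the loss is a triangle.
DWL = ½ × 2.0556 × 3.7000 = 3.8029.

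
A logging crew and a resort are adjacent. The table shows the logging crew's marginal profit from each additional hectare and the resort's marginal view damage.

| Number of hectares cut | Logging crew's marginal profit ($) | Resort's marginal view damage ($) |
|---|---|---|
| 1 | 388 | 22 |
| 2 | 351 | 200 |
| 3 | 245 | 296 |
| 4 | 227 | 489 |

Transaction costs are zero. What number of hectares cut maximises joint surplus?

Bargaining reaches the level where marginal profit last exceeds marginal view damage.
That holds through level 2 (351 ≥ 200) but not at 3 (245 < 296).

2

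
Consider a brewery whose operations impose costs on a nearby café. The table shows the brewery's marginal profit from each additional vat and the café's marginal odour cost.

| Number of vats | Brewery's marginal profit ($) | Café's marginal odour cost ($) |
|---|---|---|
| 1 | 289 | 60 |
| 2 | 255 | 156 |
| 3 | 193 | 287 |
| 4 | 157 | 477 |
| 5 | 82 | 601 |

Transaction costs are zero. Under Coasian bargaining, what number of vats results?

Bargaining reaches the level where marginal profit last exceeds marginal odour cost.
That holds through level 2 (255 ≥ 156) but not at 3 (193 < 287).

2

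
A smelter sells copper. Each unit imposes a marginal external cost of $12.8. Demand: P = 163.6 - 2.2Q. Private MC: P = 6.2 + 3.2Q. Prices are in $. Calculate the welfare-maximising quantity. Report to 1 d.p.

Social marginal cost = private MC + MEC = 19.0 + 3.2Q.
Set SMC = demand: 19.0 + 3.2Q = 163.6 - 2.2Q → Q* = 26.7778.

Q* = 26.8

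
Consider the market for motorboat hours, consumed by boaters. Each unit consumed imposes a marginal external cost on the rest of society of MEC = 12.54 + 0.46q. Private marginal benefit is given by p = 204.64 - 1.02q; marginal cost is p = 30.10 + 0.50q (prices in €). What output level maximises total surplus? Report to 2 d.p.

q* = 81.82

Social marginal benefit = demand − MEC = 192.10 - 1.48q.
Set SMB = MC: 192.10 - 1.48q = 30.10 + 0.50q → q* = 81.8182.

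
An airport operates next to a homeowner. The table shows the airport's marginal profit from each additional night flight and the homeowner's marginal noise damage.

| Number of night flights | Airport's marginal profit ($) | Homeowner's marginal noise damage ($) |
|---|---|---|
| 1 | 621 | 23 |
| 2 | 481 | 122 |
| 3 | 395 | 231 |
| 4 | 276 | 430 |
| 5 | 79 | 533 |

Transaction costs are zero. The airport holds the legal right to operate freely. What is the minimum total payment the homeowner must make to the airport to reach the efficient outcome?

Left alone the airport would choose level 5 (marginal profit stays positive).
Efficient level: k* = 3 (marginal profit ≥ marginal noise damage through 3).
The homeowner must at least cover the airport's forgone profit from cutting 5→3: 276 + 79 = 355.

$355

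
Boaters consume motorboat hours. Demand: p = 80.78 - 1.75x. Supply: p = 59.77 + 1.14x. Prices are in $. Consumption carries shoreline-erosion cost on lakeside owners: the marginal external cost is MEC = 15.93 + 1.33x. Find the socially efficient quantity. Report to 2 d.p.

Social marginal benefit = demand − MEC = 64.85 - 3.08x.
Set SMB = MC: 64.85 - 3.08x = 59.77 + 1.14x → x* = 1.2038.

x* = 1.20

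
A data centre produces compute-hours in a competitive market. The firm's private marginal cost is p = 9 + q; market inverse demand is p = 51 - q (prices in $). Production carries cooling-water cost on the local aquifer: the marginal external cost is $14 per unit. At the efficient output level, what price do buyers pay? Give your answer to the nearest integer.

Social marginal cost = private MC + MEC = 23 + q.
Set SMC = demand: 23 + q = 51 - q → q* = 14.0000.
Consumer price on the demand curve at q*: 51 − 1×14.0000 = 37.0000.

P = $37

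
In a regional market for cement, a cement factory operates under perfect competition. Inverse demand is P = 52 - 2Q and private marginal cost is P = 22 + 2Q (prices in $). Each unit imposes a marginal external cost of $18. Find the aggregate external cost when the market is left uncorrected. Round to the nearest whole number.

Market equilibrium (private): 22 + 2Q = 52 - 2Q → Q_m = 7.5000.
Total external cost = MEC × Q_m = 18 × 7.5000 = 135.0000.

$135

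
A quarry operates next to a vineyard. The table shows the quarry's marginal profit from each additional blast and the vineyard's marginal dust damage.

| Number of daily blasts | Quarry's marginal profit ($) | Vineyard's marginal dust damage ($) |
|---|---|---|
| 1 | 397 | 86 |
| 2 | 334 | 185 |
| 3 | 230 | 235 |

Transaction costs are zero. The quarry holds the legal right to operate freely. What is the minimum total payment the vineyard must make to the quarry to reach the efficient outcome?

$230

Left alone the quarry would choose level 3 (marginal profit stays positive).
Efficient level: k* = 2 (marginal profit ≥ marginal dust damage through 2).
The vineyard must at least cover the quarry's forgone profit from cutting 3→2: 230 = 230.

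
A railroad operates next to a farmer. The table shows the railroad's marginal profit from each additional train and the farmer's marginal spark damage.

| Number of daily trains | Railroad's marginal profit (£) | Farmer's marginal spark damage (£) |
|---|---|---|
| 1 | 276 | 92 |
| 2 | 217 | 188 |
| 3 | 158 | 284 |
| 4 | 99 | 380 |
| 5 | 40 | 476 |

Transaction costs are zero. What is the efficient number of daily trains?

2

Bargaining reaches the level where marginal profit last exceeds marginal spark damage.
That holds through level 2 (217 ≥ 188) but not at 3 (158 < 284).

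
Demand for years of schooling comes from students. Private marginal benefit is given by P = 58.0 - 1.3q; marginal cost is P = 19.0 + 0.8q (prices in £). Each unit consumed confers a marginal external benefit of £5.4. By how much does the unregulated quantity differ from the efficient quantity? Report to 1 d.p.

2.6 units

Market equilibrium (private): 19.0 + 0.8q = 58.0 - 1.3q → q_m = 18.5714.
Social marginal benefit = demand + MEB = 63.4 - 1.3q.
Set SMB = MC: 63.4 - 1.3q = 19.0 + 0.8q → q* = 21.1429.
Gap = |18.5714 − 21.1429| = 2.5715.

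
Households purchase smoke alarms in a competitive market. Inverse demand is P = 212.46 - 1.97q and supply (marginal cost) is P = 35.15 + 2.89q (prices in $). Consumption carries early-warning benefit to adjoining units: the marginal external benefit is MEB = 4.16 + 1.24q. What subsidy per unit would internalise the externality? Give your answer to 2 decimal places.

Social marginal benefit = demand + MEB = 216.62 - 0.73q.
Set SMB = MC: 216.62 - 0.73q = 35.15 + 2.89q → q* = 50.1298.
The Pigouvian subsidy equals MEB at q*: 4.16 + 1.24×50.1298 = 66.3210.

subsidy = $66.32 per unit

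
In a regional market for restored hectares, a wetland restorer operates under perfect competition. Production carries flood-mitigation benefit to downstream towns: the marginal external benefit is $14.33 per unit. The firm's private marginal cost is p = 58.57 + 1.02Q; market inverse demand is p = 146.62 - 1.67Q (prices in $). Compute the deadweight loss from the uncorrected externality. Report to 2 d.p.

Market equilibrium (private): 58.57 + 1.02Q = 146.62 - 1.67Q → Q_m = 32.7323.
Social marginal cost = private MC − MEB = 44.24 + 1.02Q.
Set SMC = demand: 44.24 + 1.02Q = 146.62 - 1.67Q → Q* = 38.0595.
The welfare-loss triangle has base |Q_m − Q*| and height MEB(Q_m) (the vertical gap between SMC and demand is zero at Q* and MEB at Q_m).
DWL = ½ × 5.3272 × 14.3300 = 38.1694.

DWL = $38.17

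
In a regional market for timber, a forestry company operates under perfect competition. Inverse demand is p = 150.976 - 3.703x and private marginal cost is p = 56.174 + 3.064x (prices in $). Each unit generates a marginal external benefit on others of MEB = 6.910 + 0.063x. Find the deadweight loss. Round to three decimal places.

DWL = $4.529

Market equilibrium (private): 56.174 + 3.064x = 150.976 - 3.703x → x_m = 14.0095.
Social marginal cost = private MC − MEB = 49.264 + 3.001x.
Set SMC = demand: 49.264 + 3.001x = 150.976 - 3.703x → x* = 15.1718.
Between x* and x_m the wedge demand − SMC runs linearly from 0 to MEB(x_m), so the loss is a triangle.
DWL = ½ × 1.1623 × 7.7926 = 4.5287.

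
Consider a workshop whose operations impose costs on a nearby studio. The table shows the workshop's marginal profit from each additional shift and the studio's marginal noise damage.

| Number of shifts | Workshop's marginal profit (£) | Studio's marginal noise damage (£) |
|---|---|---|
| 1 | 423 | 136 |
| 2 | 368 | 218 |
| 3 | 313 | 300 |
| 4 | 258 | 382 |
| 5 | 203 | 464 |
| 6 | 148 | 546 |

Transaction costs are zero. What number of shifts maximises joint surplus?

Bargaining reaches the level where marginal profit last exceeds marginal noise damage.
That holds through level 3 (313 ≥ 300) but not at 4 (258 < 382).

3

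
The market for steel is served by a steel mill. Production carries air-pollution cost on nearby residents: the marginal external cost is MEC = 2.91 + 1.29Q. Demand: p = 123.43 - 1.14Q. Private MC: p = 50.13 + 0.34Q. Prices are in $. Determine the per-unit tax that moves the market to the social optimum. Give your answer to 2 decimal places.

Social marginal cost = private MC + MEC = 53.04 + 1.63Q.
Set SMC = demand: 53.04 + 1.63Q = 123.43 - 1.14Q → Q* = 25.4116.
The Pigouvian tax equals MEC at Q*: 2.91 + 1.29×25.4116 = 35.6910.

tax = $35.69 per unit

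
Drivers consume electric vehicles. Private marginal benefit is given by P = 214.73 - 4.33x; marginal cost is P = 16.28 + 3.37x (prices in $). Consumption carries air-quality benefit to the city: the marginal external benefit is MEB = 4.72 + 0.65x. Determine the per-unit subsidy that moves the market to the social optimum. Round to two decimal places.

subsidy = $23.45 per unit

Social marginal benefit = demand + MEB = 219.45 - 3.68x.
Set SMB = MC: 219.45 - 3.68x = 16.28 + 3.37x → x* = 28.8184.
The Pigouvian subsidy equals MEB at x*: 4.72 + 0.65×28.8184 = 23.4520.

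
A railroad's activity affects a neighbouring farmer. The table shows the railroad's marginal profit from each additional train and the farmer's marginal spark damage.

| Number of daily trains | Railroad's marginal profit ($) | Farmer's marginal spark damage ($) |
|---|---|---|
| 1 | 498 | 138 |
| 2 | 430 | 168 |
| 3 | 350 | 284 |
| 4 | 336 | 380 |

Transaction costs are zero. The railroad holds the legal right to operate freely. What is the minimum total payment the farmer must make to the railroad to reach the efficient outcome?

Left alone the railroad would choose level 4 (marginal profit stays positive).
Efficient level: k* = 3 (marginal profit ≥ marginal spark damage through 3).
The farmer must at least cover the railroad's forgone profit from cutting 4→3: 336 = 336.

$336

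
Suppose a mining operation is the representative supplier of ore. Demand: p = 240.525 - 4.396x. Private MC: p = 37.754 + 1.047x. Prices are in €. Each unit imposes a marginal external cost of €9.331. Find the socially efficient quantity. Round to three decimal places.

Social marginal cost = private MC + MEC = 47.085 + 1.047x.
Set SMC = demand: 47.085 + 1.047x = 240.525 - 4.396x → x* = 35.5392.

x* = 35.539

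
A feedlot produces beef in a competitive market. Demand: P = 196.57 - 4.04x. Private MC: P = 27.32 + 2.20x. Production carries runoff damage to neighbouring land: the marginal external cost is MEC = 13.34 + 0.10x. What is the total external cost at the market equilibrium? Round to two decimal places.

Market equilibrium (private): 27.32 + 2.20x = 196.57 - 4.04x → x_m = 27.1234.
Total external cost = ∫₀^{x_m} (13.34 + 0.10x) dx = 13.34×27.1234 + ½×0.10×27.1234² = 398.6101.

398.61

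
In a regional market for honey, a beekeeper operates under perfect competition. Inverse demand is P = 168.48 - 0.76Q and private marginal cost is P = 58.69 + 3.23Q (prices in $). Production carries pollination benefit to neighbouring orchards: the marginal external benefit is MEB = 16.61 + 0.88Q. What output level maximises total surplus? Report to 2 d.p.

Q* = 40.64

Social marginal cost = private MC − MEB = 42.08 + 2.35Q.
Set SMC = demand: 42.08 + 2.35Q = 168.48 - 0.76Q → Q* = 40.6431.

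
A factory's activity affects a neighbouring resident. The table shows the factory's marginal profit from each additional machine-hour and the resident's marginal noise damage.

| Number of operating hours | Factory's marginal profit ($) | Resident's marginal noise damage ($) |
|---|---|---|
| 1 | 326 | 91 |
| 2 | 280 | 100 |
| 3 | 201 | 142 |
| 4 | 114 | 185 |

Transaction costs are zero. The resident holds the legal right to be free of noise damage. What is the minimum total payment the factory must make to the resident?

$333

Efficient level: marginal profit ≥ marginal noise damage through level 3, so k* = 3.
With the resident holding the right, the factory must at least compensate total damage at k*: 91 + 100 + 142 = 333.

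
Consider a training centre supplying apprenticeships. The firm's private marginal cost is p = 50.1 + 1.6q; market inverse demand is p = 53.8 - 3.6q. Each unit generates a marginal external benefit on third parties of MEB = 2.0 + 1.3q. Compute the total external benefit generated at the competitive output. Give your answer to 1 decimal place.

1.8

Market equilibrium (private): 50.1 + 1.6q = 53.8 - 3.6q → q_m = 0.7115.
Total external benefit = ∫₀^{q_m} (2.0 + 1.3q) dq = 2.0×0.7115 + ½×1.3×0.7115² = 1.7521.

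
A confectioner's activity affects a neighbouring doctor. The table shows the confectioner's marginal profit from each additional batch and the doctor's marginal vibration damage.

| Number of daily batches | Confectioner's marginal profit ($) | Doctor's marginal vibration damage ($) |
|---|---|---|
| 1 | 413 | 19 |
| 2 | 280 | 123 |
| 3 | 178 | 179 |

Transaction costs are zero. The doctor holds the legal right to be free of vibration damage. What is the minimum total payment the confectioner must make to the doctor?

$142

Efficient level: marginal profit ≥ marginal vibration damage through level 2, so k* = 2.
With the doctor holding the right, the confectioner must at least compensate total damage at k*: 19 + 123 = 142.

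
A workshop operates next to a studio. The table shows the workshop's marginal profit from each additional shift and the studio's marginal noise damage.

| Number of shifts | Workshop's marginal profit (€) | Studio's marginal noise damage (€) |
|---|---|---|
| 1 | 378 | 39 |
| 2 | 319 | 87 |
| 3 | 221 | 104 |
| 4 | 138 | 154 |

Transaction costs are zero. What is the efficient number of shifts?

3

Bargaining reaches the level where marginal profit last exceeds marginal noise damage.
That holds through level 3 (221 ≥ 104) but not at 4 (138 < 154).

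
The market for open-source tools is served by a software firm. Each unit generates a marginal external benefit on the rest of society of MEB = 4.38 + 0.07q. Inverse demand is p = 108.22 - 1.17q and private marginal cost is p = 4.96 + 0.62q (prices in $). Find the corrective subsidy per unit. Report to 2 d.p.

subsidy = $8.76 per unit

Social marginal cost = private MC − MEB = 0.58 + 0.55q.
Set SMC = demand: 0.58 + 0.55q = 108.22 - 1.17q → q* = 62.5814.
The Pigouvian subsidy equals MEB at q*: 4.38 + 0.07×62.5814 = 8.7607.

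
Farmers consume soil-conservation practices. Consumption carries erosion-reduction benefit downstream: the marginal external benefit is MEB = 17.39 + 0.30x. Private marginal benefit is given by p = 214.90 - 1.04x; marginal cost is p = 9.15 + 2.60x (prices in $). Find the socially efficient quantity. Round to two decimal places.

Social marginal benefit = demand + MEB = 232.29 - 0.74x.
Set SMB = MC: 232.29 - 0.74x = 9.15 + 2.60x → x* = 66.8084.

x* = 66.81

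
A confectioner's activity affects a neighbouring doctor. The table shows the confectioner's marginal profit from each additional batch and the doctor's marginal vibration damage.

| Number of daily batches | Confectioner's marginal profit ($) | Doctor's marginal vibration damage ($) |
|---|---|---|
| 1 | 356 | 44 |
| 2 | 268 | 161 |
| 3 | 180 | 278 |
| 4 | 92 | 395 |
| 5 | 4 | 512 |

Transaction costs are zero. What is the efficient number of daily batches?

Bargaining reaches the level where marginal profit last exceeds marginal vibration damage.
That holds through level 2 (268 ≥ 161) but not at 3 (180 < 278).

2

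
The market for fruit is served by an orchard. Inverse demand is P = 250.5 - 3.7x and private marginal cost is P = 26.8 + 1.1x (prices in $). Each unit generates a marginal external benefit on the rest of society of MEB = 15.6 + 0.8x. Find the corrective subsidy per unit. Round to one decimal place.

subsidy = $63.5 per unit

Social marginal cost = private MC − MEB = 11.2 + 0.3x.
Set SMC = demand: 11.2 + 0.3x = 250.5 - 3.7x → x* = 59.8250.
The Pigouvian subsidy equals MEB at x*: 15.6 + 0.8×59.8250 = 63.4600.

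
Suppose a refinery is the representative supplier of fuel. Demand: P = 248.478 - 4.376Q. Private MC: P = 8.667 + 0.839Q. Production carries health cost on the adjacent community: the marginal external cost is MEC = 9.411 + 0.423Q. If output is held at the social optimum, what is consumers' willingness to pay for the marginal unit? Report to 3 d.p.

P = 69.650

Social marginal cost = private MC + MEC = 18.078 + 1.262Q.
Set SMC = demand: 18.078 + 1.262Q = 248.478 - 4.376Q → Q* = 40.8656.
Consumer price on the demand curve at Q*: 248.478 − 4.376×40.8656 = 69.6501.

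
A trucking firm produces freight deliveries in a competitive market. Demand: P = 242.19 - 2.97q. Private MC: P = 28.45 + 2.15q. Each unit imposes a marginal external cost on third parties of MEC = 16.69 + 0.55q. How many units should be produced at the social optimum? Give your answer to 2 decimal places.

q* = 34.75

Social marginal cost = private MC + MEC = 45.14 + 2.70q.
Set SMC = demand: 45.14 + 2.70q = 242.19 - 2.97q → q* = 34.7531.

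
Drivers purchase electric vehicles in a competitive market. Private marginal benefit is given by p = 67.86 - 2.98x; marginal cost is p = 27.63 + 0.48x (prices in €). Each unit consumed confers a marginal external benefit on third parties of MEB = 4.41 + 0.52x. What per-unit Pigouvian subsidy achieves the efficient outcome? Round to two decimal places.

subsidy = €12.31 per unit

Social marginal benefit = demand + MEB = 72.27 - 2.46x.
Set SMB = MC: 72.27 - 2.46x = 27.63 + 0.48x → x* = 15.1837.
The Pigouvian subsidy equals MEB at x*: 4.41 + 0.52×15.1837 = 12.3055.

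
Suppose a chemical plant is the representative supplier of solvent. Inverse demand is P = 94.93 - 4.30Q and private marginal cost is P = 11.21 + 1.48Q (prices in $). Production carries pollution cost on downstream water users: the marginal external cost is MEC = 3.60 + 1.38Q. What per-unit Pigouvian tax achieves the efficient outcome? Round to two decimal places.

Social marginal cost = private MC + MEC = 14.81 + 2.86Q.
Set SMC = demand: 14.81 + 2.86Q = 94.93 - 4.30Q → Q* = 11.1899.
The Pigouvian tax equals MEC at Q*: 3.60 + 1.38×11.1899 = 19.0421.

tax = $19.04 per unit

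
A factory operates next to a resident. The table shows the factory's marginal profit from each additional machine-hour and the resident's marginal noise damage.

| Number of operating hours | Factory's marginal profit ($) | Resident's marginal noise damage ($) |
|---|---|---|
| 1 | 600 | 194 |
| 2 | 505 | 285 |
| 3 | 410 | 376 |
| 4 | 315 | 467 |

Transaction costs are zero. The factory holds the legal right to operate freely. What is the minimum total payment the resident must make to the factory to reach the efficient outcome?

$315

Left alone the factory would choose level 4 (marginal profit stays positive).
Efficient level: k* = 3 (marginal profit ≥ marginal noise damage through 3).
The resident must at least cover the factory's forgone profit from cutting 4→3: 315 = 315.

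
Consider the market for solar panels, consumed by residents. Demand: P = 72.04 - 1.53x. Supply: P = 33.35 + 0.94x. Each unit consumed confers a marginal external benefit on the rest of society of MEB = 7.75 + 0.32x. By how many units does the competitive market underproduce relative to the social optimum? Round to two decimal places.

Market equilibrium (private): 33.35 + 0.94x = 72.04 - 1.53x → x_m = 15.6640.
Social marginal benefit = demand + MEB = 79.79 - 1.21x.
Set SMB = MC: 79.79 - 1.21x = 33.35 + 0.94x → x* = 21.6000.
Gap = |15.6640 − 21.6000| = 5.9360.

5.94 units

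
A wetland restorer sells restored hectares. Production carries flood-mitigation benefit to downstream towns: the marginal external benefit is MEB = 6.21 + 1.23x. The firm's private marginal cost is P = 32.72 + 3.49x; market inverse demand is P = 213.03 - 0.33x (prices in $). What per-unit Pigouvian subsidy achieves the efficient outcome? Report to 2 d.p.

subsidy = $94.79 per unit

Social marginal cost = private MC − MEB = 26.51 + 2.26x.
Set SMC = demand: 26.51 + 2.26x = 213.03 - 0.33x → x* = 72.0154.
The Pigouvian subsidy equals MEB at x*: 6.21 + 1.23×72.0154 = 94.7889.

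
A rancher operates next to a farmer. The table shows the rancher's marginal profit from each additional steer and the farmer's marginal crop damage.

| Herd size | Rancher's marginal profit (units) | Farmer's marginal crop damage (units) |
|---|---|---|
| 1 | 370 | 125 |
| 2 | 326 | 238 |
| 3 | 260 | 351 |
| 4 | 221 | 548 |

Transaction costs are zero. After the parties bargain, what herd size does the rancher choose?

2

Bargaining reaches the level where marginal profit last exceeds marginal crop damage.
That holds through level 2 (326 ≥ 238) but not at 3 (260 < 351).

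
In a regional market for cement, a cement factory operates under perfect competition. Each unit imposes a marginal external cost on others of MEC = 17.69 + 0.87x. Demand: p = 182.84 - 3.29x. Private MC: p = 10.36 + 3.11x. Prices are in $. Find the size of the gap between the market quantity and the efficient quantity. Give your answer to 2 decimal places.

Market equilibrium (private): 10.36 + 3.11x = 182.84 - 3.29x → x_m = 26.9500.
Social marginal cost = private MC + MEC = 28.05 + 3.98x.
Set SMC = demand: 28.05 + 3.98x = 182.84 - 3.29x → x* = 21.2916.
Gap = |26.9500 − 21.2916| = 5.6584.

5.66 units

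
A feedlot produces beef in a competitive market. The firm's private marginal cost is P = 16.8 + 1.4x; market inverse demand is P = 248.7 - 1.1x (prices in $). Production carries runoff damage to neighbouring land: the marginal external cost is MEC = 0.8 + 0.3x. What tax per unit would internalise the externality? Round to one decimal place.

Social marginal cost = private MC + MEC = 17.6 + 1.7x.
Set SMC = demand: 17.6 + 1.7x = 248.7 - 1.1x → x* = 82.5357.
The Pigouvian tax equals MEC at x*: 0.8 + 0.3×82.5357 = 25.5607.

tax = $25.6 per unit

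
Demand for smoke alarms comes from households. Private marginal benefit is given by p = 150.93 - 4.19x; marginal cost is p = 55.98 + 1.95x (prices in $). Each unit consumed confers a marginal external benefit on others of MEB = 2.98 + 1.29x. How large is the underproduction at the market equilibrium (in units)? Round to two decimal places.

4.73 units

Market equilibrium (private): 55.98 + 1.95x = 150.93 - 4.19x → x_m = 15.4642.
Social marginal benefit = demand + MEB = 153.91 - 2.90x.
Set SMB = MC: 153.91 - 2.90x = 55.98 + 1.95x → x* = 20.1918.
Gap = |15.4642 − 20.1918| = 4.7276.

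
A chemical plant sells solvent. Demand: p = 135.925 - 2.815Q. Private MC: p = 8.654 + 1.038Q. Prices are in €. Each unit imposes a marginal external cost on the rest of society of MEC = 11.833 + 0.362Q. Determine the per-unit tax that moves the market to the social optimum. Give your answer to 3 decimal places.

tax = €21.747 per unit

Social marginal cost = private MC + MEC = 20.487 + 1.400Q.
Set SMC = demand: 20.487 + 1.400Q = 135.925 - 2.815Q → Q* = 27.3874.
The Pigouvian tax equals MEC at Q*: 11.833 + 0.362×27.3874 = 21.7472.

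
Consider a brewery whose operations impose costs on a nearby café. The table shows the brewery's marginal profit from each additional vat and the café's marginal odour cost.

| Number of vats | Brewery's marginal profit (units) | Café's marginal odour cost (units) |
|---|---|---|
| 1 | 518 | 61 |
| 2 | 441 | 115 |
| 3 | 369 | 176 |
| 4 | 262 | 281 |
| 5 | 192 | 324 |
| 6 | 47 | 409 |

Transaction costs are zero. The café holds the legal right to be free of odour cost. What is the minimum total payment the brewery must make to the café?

352

Efficient level: marginal profit ≥ marginal odour cost through level 3, so k* = 3.
With the café holding the right, the brewery must at least compensate total damage at k*: 61 + 115 + 176 = 352.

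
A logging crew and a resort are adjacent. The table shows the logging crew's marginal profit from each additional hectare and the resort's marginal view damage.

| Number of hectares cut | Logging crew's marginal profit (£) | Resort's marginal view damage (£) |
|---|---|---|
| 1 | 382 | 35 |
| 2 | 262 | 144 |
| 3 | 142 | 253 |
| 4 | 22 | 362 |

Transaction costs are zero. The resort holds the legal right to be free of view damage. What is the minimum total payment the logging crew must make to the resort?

Efficient level: marginal profit ≥ marginal view damage through level 2, so k* = 2.
With the resort holding the right, the logging crew must at least compensate total damage at k*: 35 + 144 = 179.

£179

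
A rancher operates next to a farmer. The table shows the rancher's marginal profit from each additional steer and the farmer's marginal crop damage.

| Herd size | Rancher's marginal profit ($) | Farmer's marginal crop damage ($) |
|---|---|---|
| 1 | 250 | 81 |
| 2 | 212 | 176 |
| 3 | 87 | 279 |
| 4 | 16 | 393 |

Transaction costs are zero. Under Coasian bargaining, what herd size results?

Bargaining reaches the level where marginal profit last exceeds marginal crop damage.
That holds through level 2 (212 ≥ 176) but not at 3 (87 < 279).

2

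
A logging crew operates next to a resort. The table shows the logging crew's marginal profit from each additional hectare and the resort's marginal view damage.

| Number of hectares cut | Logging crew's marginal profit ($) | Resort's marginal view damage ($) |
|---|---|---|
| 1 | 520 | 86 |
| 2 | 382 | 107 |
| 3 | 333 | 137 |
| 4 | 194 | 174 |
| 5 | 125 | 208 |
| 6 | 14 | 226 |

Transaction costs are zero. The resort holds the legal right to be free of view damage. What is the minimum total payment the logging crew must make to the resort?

Efficient level: marginal profit ≥ marginal view damage through level 4, so k* = 4.
With the resort holding the right, the logging crew must at least compensate total damage at k*: 86 + 107 + 137 + 174 = 504.

$504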